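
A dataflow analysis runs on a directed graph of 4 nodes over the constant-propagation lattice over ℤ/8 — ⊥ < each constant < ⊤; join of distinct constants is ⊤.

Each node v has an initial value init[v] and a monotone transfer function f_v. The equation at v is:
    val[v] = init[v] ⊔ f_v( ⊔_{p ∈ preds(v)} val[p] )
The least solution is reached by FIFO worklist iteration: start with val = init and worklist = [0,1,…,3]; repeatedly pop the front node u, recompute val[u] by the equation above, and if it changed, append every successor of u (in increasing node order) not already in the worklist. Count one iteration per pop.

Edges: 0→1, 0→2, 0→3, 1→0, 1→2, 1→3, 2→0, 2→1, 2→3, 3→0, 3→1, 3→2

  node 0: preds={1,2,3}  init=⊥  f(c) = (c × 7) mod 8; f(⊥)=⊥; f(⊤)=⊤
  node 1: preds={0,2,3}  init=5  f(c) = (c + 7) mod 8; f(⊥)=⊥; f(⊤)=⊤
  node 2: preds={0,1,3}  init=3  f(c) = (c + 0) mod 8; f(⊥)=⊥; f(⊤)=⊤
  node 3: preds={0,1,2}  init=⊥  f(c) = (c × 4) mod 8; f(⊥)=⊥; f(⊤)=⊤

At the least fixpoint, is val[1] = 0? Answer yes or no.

Trace (7 dequeues):
  [1] u=0 | in ⊤ | out ⊤ | prev ⊥ | push {}
  [2] u=1 | in ⊤ | out ⊤ | prev 5 | push {0}
  [3] u=2 | in ⊤ | out ⊤ | prev 3 | push {1}
  [4] u=3 | in ⊤ | out ⊤ | prev ⊥ | push {2}
  [5] u=0 | in ⊤ | out ⊤ | ==
  [6] u=1 | in ⊤ | out ⊤ | ==
  [7] u=2 | in ⊤ | out ⊤ | ==

Converged values:
  [0] ⊤
  [1] ⊤
  [2] ⊤
  [3] ⊤

no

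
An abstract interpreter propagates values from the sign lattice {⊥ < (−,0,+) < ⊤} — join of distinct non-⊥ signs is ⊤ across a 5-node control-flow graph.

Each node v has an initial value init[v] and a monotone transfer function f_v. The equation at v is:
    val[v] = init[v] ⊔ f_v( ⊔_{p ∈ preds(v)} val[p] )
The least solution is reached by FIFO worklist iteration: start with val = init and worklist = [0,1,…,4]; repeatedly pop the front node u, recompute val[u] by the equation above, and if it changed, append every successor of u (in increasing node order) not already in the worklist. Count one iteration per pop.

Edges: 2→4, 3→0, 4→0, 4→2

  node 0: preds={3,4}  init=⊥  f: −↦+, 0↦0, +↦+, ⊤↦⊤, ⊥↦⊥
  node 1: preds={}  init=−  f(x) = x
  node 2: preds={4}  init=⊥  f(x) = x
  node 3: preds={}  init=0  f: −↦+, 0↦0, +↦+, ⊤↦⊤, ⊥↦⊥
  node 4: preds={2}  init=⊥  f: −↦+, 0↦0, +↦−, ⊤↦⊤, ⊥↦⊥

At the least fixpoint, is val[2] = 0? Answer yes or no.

Worklist (5 pops):
  #1 pop 0: in=0 → 0 (was ⊥); enqueue []
  #2 pop 1: in=⊥ → − (no change)
  #3 pop 2: in=⊥ → ⊥ (no change)
  #4 pop 3: in=⊥ → 0 (no change)
  #5 pop 4: in=⊥ → ⊥ (no change)

Fixpoint:
  val[0] = 0
  val[1] = −
  val[2] = ⊥
  val[3] = 0
  val[4] = ⊥

no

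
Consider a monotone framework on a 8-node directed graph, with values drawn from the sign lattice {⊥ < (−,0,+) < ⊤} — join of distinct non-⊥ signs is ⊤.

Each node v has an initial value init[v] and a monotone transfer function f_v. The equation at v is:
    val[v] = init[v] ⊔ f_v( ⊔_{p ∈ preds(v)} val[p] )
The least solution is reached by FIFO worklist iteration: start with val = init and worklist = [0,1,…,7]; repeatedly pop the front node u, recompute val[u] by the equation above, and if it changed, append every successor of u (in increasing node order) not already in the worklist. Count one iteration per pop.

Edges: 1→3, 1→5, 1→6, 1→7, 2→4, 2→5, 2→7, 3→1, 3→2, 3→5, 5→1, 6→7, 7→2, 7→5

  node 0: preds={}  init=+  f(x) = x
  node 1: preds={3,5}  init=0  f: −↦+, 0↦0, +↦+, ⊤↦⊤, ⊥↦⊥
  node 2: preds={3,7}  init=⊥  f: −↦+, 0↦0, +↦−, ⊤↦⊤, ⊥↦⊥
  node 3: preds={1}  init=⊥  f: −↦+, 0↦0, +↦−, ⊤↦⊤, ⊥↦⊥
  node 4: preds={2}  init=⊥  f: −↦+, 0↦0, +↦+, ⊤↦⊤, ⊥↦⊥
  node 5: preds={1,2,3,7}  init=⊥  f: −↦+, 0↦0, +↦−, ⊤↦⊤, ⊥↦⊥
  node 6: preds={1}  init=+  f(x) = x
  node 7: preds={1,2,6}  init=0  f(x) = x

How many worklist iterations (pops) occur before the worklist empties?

20

Worklist (20 pops):
  #1 pop 0: in=⊥ → + (no change)
  #2 pop 1: in=⊥ → 0 (no change)
  #3 pop 2: in=0 → 0 (was ⊥); enqueue []
  #4 pop 3: in=0 → 0 (was ⊥); enqueue [1,2]
  #5 pop 4: in=0 → 0 (was ⊥); enqueue []
  #6 pop 5: in=0 → 0 (was ⊥); enqueue []
  #7 pop 6: in=0 → ⊤ (was +); enqueue []
  #8 pop 7: in=⊤ → ⊤ (was 0); enqueue [5]
  #9 pop 1: in=0 → 0 (no change)
  #10 pop 2: in=⊤ → ⊤ (was 0); enqueue [4,7]
  #11 pop 5: in=⊤ → ⊤ (was 0); enqueue [1]
  #12 pop 4: in=⊤ → ⊤ (was 0); enqueue []
  #13 pop 7: in=⊤ → ⊤ (no change)
  #14 pop 1: in=⊤ → ⊤ (was 0); enqueue [3,5,6,7]
  #15 pop 3: in=⊤ → ⊤ (was 0); enqueue [1,2]
  #16 pop 5: in=⊤ → ⊤ (no change)
  #17 pop 6: in=⊤ → ⊤ (no change)
  #18 pop 7: in=⊤ → ⊤ (no change)
  #19 pop 1: in=⊤ → ⊤ (no change)
  #20 pop 2: in=⊤ → ⊤ (no change)

Fixpoint:
  val[0] = +
  val[1] = ⊤
  val[2] = ⊤
  val[3] = ⊤
  val[4] = ⊤
  val[5] = ⊤
  val[6] = ⊤
  val[7] = ⊤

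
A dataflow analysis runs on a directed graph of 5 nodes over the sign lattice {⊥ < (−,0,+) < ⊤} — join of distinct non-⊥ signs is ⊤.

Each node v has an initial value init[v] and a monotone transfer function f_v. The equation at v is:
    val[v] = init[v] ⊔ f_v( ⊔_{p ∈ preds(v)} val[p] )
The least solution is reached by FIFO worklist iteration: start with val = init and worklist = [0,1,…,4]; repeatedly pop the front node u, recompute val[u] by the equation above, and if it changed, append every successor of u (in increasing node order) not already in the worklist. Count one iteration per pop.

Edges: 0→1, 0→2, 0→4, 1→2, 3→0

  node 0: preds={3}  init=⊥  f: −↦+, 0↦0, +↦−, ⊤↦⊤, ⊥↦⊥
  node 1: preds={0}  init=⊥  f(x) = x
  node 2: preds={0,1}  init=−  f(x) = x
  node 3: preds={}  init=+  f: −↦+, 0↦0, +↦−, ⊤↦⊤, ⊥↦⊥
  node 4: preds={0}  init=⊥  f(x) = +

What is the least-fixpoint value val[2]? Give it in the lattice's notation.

−

Worklist (5 pops):
  #1 pop 0: in=+ → − (was ⊥); enqueue []
  #2 pop 1: in=− → − (was ⊥); enqueue []
  #3 pop 2: in=− → − (no change)
  #4 pop 3: in=⊥ → + (no change)
  #5 pop 4: in=− → + (was ⊥); enqueue []

Fixpoint:
  val[0] = −
  val[1] = −
  val[2] = −
  val[3] = +
  val[4] = +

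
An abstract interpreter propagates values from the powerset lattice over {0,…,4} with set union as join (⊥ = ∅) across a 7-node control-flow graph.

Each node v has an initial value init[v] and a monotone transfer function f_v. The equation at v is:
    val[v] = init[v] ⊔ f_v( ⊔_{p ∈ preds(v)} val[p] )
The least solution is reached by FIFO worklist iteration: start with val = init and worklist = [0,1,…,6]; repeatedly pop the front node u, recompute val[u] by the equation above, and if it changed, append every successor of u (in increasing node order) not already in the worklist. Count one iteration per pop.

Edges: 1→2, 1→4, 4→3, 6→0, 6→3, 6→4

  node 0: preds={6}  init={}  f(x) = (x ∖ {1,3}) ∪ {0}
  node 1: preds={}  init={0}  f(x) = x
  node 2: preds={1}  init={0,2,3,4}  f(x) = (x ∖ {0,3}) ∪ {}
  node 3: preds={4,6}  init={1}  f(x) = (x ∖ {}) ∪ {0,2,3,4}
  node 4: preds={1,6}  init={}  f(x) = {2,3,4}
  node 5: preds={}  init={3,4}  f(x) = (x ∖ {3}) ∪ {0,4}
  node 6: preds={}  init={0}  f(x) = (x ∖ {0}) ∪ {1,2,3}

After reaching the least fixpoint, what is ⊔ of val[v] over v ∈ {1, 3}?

Worklist (10 pops):
  #1 pop 0: in={0} → {0} (was {}); enqueue []
  #2 pop 1: in={} → {0} (no change)
  #3 pop 2: in={0} → {0,2,3,4} (no change)
  #4 pop 3: in={0} → {0,1,2,3,4} (was {1}); enqueue []
  #5 pop 4: in={0} → {2,3,4} (was {}); enqueue [3]
  #6 pop 5: in={} → {0,3,4} (was {3,4}); enqueue []
  #7 pop 6: in={} → {0,1,2,3} (was {0}); enqueue [0,4]
  #8 pop 3: in={0,1,2,3,4} → {0,1,2,3,4} (no change)
  #9 pop 0: in={0,1,2,3} → {0,2} (was {0}); enqueue []
  #10 pop 4: in={0,1,2,3} → {2,3,4} (no change)

Fixpoint:
  val[0] = {0,2}
  val[1] = {0}
  val[2] = {0,2,3,4}
  val[3] = {0,1,2,3,4}
  val[4] = {2,3,4}
  val[5] = {0,3,4}
  val[6] = {0,1,2,3}

{0,1,2,3,4}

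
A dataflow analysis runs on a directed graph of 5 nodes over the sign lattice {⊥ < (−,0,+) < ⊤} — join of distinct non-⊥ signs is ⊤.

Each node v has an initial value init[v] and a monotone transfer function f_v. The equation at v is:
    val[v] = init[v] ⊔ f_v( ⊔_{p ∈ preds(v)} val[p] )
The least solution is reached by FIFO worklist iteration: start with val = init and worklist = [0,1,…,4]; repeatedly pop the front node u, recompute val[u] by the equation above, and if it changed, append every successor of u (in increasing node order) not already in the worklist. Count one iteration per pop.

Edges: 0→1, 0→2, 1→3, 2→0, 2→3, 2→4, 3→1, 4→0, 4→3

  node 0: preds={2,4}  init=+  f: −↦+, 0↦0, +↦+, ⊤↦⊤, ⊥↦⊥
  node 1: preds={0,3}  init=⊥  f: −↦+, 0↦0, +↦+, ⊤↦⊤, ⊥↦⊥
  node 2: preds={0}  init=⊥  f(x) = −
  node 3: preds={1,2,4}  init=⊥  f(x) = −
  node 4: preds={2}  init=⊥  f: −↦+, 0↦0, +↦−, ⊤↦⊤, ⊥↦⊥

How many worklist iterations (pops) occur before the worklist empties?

9

Worklist (9 pops):
  #1 pop 0: in=⊥ → + (no change)
  #2 pop 1: in=+ → + (was ⊥); enqueue []
  #3 pop 2: in=+ → − (was ⊥); enqueue [0]
  #4 pop 3: in=⊤ → − (was ⊥); enqueue [1]
  #5 pop 4: in=− → + (was ⊥); enqueue [3]
  #6 pop 0: in=⊤ → ⊤ (was +); enqueue [2]
  #7 pop 1: in=⊤ → ⊤ (was +); enqueue []
  #8 pop 3: in=⊤ → − (no change)
  #9 pop 2: in=⊤ → − (no change)

Fixpoint:
  val[0] = ⊤
  val[1] = ⊤
  val[2] = −
  val[3] = −
  val[4] = +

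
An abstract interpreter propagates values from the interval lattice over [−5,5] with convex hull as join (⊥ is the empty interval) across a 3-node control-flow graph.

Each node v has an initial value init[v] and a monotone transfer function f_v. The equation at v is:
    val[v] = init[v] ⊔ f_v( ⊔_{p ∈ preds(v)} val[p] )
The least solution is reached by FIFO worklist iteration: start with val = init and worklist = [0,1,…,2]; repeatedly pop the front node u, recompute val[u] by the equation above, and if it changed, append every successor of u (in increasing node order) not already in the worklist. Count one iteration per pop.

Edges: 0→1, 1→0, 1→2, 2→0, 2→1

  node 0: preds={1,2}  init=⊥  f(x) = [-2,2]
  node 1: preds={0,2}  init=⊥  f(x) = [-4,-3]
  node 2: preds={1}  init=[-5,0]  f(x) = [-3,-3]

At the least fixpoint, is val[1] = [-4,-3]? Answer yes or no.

Worklist (4 pops):
  #1 pop 0: in=[-5,0] → [-2,2] (was ⊥); enqueue []
  #2 pop 1: in=[-5,2] → [-4,-3] (was ⊥); enqueue [0]
  #3 pop 2: in=[-4,-3] → [-5,0] (no change)
  #4 pop 0: in=[-5,0] → [-2,2] (no change)

Fixpoint:
  val[0] = [-2,2]
  val[1] = [-4,-3]
  val[2] = [-5,0]

yes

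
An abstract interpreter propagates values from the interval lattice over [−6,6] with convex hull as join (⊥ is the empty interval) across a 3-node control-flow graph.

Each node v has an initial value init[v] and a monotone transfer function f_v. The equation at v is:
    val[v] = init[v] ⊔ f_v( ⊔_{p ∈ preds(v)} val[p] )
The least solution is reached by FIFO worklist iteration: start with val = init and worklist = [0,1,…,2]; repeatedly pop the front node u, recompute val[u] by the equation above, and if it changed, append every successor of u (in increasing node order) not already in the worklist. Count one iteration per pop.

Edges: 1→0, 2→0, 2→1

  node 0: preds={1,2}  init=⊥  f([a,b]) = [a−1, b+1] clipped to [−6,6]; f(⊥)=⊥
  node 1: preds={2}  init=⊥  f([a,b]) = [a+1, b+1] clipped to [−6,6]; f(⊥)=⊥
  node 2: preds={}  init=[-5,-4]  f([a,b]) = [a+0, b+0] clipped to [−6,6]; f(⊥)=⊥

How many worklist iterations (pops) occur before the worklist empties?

Trace (4 dequeues):
  [1] u=0 | in [-5,-4] | out [-6,-3] | prev ⊥ | push {}
  [2] u=1 | in [-5,-4] | out [-4,-3] | prev ⊥ | push {0}
  [3] u=2 | in ⊥ | out [-5,-4] | ==
  [4] u=0 | in [-5,-3] | out [-6,-2] | prev [-6,-3] | push {}

Converged values:
  [0] [-6,-2]
  [1] [-4,-3]
  [2] [-5,-4]

4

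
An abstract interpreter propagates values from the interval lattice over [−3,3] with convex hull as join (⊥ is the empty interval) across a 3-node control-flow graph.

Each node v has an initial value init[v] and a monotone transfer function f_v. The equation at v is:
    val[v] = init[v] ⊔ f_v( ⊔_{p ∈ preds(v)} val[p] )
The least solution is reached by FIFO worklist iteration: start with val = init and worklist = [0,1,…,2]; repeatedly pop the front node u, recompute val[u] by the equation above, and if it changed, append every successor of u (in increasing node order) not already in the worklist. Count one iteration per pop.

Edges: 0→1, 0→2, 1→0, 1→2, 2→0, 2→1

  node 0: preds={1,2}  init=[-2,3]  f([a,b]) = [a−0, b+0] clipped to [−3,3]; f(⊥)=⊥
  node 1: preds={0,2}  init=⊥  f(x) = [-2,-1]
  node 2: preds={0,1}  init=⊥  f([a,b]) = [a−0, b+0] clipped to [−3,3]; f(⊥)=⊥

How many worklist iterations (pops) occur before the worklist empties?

5

Iteration log — 5 steps:
  step 1. node 0  ⊔preds=⊥  new=[-2,3]  stable
  step 2. node 1  ⊔preds=[-2,3]  new=[-2,-1]  old=⊥  +wl: 0
  step 3. node 2  ⊔preds=[-2,3]  new=[-2,3]  old=⊥  +wl: 1
  step 4. node 0  ⊔preds=[-2,3]  new=[-2,3]  stable
  step 5. node 1  ⊔preds=[-2,3]  new=[-2,-1]  stable

Least fixpoint reached:
  node 0: [-2,3]
  node 1: [-2,-1]
  node 2: [-2,3]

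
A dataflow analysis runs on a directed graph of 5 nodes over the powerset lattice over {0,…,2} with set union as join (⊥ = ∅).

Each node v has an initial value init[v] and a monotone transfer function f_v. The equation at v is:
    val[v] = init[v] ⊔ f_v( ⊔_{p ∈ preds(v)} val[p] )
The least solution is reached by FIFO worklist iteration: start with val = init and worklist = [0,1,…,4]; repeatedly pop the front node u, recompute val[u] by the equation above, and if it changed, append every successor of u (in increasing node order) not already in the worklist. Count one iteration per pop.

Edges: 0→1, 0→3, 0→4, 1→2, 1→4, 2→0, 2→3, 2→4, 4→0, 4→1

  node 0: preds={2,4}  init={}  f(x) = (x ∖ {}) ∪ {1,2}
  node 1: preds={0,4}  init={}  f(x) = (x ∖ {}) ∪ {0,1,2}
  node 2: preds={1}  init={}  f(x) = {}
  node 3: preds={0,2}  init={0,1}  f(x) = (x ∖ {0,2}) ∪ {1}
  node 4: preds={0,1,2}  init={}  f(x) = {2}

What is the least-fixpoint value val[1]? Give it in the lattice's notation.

Worklist (7 pops):
  #1 pop 0: in={} → {1,2} (was {}); enqueue []
  #2 pop 1: in={1,2} → {0,1,2} (was {}); enqueue []
  #3 pop 2: in={0,1,2} → {} (no change)
  #4 pop 3: in={1,2} → {0,1} (no change)
  #5 pop 4: in={0,1,2} → {2} (was {}); enqueue [0,1]
  #6 pop 0: in={2} → {1,2} (no change)
  #7 pop 1: in={1,2} → {0,1,2} (no change)

Fixpoint:
  val[0] = {1,2}
  val[1] = {0,1,2}
  val[2] = {}
  val[3] = {0,1}
  val[4] = {2}

{0,1,2}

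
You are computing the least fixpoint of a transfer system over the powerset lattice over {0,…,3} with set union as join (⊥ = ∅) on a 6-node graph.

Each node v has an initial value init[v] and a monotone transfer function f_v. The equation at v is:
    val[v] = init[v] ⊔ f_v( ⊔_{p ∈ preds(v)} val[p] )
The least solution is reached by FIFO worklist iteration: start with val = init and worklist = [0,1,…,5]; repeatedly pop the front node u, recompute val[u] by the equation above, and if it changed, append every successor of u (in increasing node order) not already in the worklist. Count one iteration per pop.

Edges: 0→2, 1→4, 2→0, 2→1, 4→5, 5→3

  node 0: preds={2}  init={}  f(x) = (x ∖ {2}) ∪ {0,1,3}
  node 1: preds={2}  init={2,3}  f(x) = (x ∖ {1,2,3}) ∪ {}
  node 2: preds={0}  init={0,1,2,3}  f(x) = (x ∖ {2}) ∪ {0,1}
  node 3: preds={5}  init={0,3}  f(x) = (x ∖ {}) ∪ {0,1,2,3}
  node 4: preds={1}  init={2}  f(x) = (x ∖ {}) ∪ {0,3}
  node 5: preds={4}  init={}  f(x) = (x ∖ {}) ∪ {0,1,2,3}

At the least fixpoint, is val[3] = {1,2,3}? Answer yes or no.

no

Worklist (7 pops):
  #1 pop 0: in={0,1,2,3} → {0,1,3} (was {}); enqueue []
  #2 pop 1: in={0,1,2,3} → {0,2,3} (was {2,3}); enqueue []
  #3 pop 2: in={0,1,3} → {0,1,2,3} (no change)
  #4 pop 3: in={} → {0,1,2,3} (was {0,3}); enqueue []
  #5 pop 4: in={0,2,3} → {0,2,3} (was {2}); enqueue []
  #6 pop 5: in={0,2,3} → {0,1,2,3} (was {}); enqueue [3]
  #7 pop 3: in={0,1,2,3} → {0,1,2,3} (no change)

Fixpoint:
  val[0] = {0,1,3}
  val[1] = {0,2,3}
  val[2] = {0,1,2,3}
  val[3] = {0,1,2,3}
  val[4] = {0,2,3}
  val[5] = {0,1,2,3}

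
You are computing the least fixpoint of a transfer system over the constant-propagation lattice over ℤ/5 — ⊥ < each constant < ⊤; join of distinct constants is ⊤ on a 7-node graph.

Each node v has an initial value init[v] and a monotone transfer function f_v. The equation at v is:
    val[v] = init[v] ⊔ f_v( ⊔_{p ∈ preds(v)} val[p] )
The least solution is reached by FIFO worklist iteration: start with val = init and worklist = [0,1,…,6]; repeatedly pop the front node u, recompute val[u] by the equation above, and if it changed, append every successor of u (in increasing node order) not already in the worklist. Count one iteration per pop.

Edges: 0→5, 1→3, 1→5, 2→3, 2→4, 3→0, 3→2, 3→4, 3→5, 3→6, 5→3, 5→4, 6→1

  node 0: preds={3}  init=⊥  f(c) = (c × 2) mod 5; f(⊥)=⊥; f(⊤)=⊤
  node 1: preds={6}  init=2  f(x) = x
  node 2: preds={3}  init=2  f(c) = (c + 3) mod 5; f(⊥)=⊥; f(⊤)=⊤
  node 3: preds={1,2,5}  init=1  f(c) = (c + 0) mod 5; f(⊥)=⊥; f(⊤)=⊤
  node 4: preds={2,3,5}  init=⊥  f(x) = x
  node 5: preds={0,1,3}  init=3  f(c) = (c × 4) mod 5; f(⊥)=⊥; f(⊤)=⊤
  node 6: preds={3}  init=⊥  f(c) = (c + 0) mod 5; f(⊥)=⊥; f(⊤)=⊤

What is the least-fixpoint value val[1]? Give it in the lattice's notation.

⊤

Iteration log — 14 steps:
  step 1. node 0  ⊔preds=1  new=2  old=⊥  +wl: 
  step 2. node 1  ⊔preds=⊥  new=2  stable
  step 3. node 2  ⊔preds=1  new=⊤  old=2  +wl: 
  step 4. node 3  ⊔preds=⊤  new=⊤  old=1  +wl: 0,2
  step 5. node 4  ⊔preds=⊤  new=⊤  old=⊥  +wl: 
  step 6. node 5  ⊔preds=⊤  new=⊤  old=3  +wl: 3,4
  step 7. node 6  ⊔preds=⊤  new=⊤  old=⊥  +wl: 1
  step 8. node 0  ⊔preds=⊤  new=⊤  old=2  +wl: 5
  step 9. node 2  ⊔preds=⊤  new=⊤  stable
  step 10. node 3  ⊔preds=⊤  new=⊤  stable
  step 11. node 4  ⊔preds=⊤  new=⊤  stable
  step 12. node 1  ⊔preds=⊤  new=⊤  old=2  +wl: 3
  step 13. node 5  ⊔preds=⊤  new=⊤  stable
  step 14. node 3  ⊔preds=⊤  new=⊤  stable

Least fixpoint reached:
  node 0: ⊤
  node 1: ⊤
  node 2: ⊤
  node 3: ⊤
  node 4: ⊤
  node 5: ⊤
  node 6: ⊤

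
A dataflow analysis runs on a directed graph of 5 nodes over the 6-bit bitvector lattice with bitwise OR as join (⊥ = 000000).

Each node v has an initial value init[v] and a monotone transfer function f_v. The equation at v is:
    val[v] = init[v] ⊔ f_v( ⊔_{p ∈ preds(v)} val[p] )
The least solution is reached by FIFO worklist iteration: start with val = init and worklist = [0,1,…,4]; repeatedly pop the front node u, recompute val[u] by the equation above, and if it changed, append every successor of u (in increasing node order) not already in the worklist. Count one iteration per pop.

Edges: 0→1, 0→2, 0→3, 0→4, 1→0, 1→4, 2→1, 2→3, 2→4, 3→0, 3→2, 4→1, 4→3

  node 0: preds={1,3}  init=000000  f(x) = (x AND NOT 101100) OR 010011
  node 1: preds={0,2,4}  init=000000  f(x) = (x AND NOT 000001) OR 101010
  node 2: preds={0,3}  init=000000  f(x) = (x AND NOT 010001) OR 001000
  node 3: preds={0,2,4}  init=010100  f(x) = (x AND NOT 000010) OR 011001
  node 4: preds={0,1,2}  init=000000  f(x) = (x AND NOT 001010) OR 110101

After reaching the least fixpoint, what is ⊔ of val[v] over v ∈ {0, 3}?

Worklist (15 pops):
  #1 pop 0: in=010100 → 010011 (was 000000); enqueue []
  #2 pop 1: in=010011 → 111010 (was 000000); enqueue [0]
  #3 pop 2: in=010111 → 001110 (was 000000); enqueue [1]
  #4 pop 3: in=011111 → 011101 (was 010100); enqueue [2]
  #5 pop 4: in=111111 → 110101 (was 000000); enqueue [3]
  #6 pop 0: in=111111 → 010011 (no change)
  #7 pop 1: in=111111 → 111110 (was 111010); enqueue [0,4]
  #8 pop 2: in=011111 → 001110 (no change)
  #9 pop 3: in=111111 → 111101 (was 011101); enqueue [2]
  #10 pop 0: in=111111 → 010011 (no change)
  #11 pop 4: in=111111 → 110101 (no change)
  #12 pop 2: in=111111 → 101110 (was 001110); enqueue [1,3,4]
  #13 pop 1: in=111111 → 111110 (no change)
  #14 pop 3: in=111111 → 111101 (no change)
  #15 pop 4: in=111111 → 110101 (no change)

Fixpoint:
  val[0] = 010011
  val[1] = 111110
  val[2] = 101110
  val[3] = 111101
  val[4] = 110101

111111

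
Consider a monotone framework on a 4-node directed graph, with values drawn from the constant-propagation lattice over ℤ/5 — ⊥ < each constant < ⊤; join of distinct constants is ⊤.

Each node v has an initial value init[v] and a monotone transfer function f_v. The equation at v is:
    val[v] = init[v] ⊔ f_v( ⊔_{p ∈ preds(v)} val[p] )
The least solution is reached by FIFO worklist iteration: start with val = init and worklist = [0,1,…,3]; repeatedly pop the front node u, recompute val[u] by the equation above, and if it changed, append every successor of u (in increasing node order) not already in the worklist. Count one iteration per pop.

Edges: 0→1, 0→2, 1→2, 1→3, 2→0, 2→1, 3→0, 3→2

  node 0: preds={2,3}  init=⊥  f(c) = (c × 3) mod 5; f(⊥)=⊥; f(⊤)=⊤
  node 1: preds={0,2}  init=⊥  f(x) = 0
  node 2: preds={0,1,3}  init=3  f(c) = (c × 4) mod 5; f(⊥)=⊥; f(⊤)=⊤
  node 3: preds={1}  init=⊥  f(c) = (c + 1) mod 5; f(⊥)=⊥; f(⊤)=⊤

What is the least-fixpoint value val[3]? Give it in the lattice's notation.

1

Iteration log — 7 steps:
  step 1. node 0  ⊔preds=3  new=4  old=⊥  +wl: 
  step 2. node 1  ⊔preds=⊤  new=0  old=⊥  +wl: 
  step 3. node 2  ⊔preds=⊤  new=⊤  old=3  +wl: 0,1
  step 4. node 3  ⊔preds=0  new=1  old=⊥  +wl: 2
  step 5. node 0  ⊔preds=⊤  new=⊤  old=4  +wl: 
  step 6. node 1  ⊔preds=⊤  new=0  stable
  step 7. node 2  ⊔preds=⊤  new=⊤  stable

Least fixpoint reached:
  node 0: ⊤
  node 1: 0
  node 2: ⊤
  node 3: 1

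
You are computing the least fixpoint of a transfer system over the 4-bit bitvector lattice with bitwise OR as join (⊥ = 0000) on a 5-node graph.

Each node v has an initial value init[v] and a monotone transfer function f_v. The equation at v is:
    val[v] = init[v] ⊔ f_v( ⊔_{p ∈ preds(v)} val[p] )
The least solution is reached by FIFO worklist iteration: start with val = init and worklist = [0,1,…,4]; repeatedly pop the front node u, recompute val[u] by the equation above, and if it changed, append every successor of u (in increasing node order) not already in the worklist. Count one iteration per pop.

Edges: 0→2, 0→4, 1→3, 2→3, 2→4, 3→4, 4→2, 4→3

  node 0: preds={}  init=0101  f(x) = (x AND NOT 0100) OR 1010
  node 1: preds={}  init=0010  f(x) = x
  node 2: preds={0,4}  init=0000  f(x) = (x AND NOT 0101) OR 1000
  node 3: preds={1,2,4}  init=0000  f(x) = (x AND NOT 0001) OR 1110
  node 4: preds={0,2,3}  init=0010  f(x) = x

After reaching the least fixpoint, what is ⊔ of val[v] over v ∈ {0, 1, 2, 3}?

1111

Iteration log — 7 steps:
  step 1. node 0  ⊔preds=0000  new=1111  old=0101  +wl: 
  step 2. node 1  ⊔preds=0000  new=0010  stable
  step 3. node 2  ⊔preds=1111  new=1010  old=0000  +wl: 
  step 4. node 3  ⊔preds=1010  new=1110  old=0000  +wl: 
  step 5. node 4  ⊔preds=1111  new=1111  old=0010  +wl: 2,3
  step 6. node 2  ⊔preds=1111  new=1010  stable
  step 7. node 3  ⊔preds=1111  new=1110  stable

Least fixpoint reached:
  node 0: 1111
  node 1: 0010
  node 2: 1010
  node 3: 1110
  node 4: 1111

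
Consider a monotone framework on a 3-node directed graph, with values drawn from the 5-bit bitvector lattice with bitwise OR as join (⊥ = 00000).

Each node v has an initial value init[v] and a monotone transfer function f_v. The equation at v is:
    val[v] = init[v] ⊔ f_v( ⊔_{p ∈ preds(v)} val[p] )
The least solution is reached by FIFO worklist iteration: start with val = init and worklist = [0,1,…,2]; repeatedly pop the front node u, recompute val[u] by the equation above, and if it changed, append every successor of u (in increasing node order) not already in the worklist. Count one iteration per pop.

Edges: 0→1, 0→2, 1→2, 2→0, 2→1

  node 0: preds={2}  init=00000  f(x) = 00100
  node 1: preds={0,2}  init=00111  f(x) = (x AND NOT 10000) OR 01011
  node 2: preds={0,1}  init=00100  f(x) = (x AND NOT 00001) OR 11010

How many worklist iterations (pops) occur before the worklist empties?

Worklist (5 pops):
  #1 pop 0: in=00100 → 00100 (was 00000); enqueue []
  #2 pop 1: in=00100 → 01111 (was 00111); enqueue []
  #3 pop 2: in=01111 → 11110 (was 00100); enqueue [0,1]
  #4 pop 0: in=11110 → 00100 (no change)
  #5 pop 1: in=11110 → 01111 (no change)

Fixpoint:
  val[0] = 00100
  val[1] = 01111
  val[2] = 11110

5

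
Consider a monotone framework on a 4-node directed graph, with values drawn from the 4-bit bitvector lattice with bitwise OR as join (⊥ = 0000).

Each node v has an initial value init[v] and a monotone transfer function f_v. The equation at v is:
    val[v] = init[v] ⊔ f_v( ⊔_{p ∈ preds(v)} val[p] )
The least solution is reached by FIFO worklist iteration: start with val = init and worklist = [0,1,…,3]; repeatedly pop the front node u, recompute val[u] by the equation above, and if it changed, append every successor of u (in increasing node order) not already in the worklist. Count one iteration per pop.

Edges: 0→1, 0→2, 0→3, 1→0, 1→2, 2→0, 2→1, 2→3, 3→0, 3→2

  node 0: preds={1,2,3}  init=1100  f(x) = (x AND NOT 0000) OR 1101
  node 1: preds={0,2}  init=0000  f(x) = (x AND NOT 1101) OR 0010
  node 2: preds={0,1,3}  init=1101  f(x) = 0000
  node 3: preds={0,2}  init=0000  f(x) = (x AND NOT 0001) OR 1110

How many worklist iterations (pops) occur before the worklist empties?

Worklist (8 pops):
  #1 pop 0: in=1101 → 1101 (was 1100); enqueue []
  #2 pop 1: in=1101 → 0010 (was 0000); enqueue [0]
  #3 pop 2: in=1111 → 1101 (no change)
  #4 pop 3: in=1101 → 1110 (was 0000); enqueue [2]
  #5 pop 0: in=1111 → 1111 (was 1101); enqueue [1,3]
  #6 pop 2: in=1111 → 1101 (no change)
  #7 pop 1: in=1111 → 0010 (no change)
  #8 pop 3: in=1111 → 1110 (no change)

Fixpoint:
  val[0] = 1111
  val[1] = 0010
  val[2] = 1101
  val[3] = 1110

8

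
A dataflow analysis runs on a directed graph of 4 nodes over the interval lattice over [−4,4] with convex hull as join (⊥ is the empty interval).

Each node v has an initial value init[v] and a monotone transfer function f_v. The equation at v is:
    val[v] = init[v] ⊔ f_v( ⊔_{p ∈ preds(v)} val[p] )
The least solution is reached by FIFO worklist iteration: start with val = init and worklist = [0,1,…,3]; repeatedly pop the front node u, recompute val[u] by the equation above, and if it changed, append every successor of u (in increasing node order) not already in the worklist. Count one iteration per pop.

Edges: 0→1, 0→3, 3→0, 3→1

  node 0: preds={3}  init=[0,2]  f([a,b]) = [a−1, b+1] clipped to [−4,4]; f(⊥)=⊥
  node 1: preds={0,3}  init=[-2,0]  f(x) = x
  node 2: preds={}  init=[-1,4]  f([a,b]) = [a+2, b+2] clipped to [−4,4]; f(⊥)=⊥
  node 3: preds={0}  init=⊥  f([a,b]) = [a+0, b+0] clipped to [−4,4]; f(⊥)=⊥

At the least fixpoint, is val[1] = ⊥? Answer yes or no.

no

Iteration log — 18 steps:
  step 1. node 0  ⊔preds=⊥  new=[0,2]  stable
  step 2. node 1  ⊔preds=[0,2]  new=[-2,2]  old=[-2,0]  +wl: 
  step 3. node 2  ⊔preds=⊥  new=[-1,4]  stable
  step 4. node 3  ⊔preds=[0,2]  new=[0,2]  old=⊥  +wl: 0,1
  step 5. node 0  ⊔preds=[0,2]  new=[-1,3]  old=[0,2]  +wl: 3
  step 6. node 1  ⊔preds=[-1,3]  new=[-2,3]  old=[-2,2]  +wl: 
  step 7. node 3  ⊔preds=[-1,3]  new=[-1,3]  old=[0,2]  +wl: 0,1
  step 8. node 0  ⊔preds=[-1,3]  new=[-2,4]  old=[-1,3]  +wl: 3
  step 9. node 1  ⊔preds=[-2,4]  new=[-2,4]  old=[-2,3]  +wl: 
  step 10. node 3  ⊔preds=[-2,4]  new=[-2,4]  old=[-1,3]  +wl: 0,1
  step 11. node 0  ⊔preds=[-2,4]  new=[-3,4]  old=[-2,4]  +wl: 3
  step 12. node 1  ⊔preds=[-3,4]  new=[-3,4]  old=[-2,4]  +wl: 
  step 13. node 3  ⊔preds=[-3,4]  new=[-3,4]  old=[-2,4]  +wl: 0,1
  step 14. node 0  ⊔preds=[-3,4]  new=[-4,4]  old=[-3,4]  +wl: 3
  step 15. node 1  ⊔preds=[-4,4]  new=[-4,4]  old=[-3,4]  +wl: 
  step 16. node 3  ⊔preds=[-4,4]  new=[-4,4]  old=[-3,4]  +wl: 0,1
  step 17. node 0  ⊔preds=[-4,4]  new=[-4,4]  stable
  step 18. node 1  ⊔preds=[-4,4]  new=[-4,4]  stable

Least fixpoint reached:
  node 0: [-4,4]
  node 1: [-4,4]
  node 2: [-1,4]
  node 3: [-4,4]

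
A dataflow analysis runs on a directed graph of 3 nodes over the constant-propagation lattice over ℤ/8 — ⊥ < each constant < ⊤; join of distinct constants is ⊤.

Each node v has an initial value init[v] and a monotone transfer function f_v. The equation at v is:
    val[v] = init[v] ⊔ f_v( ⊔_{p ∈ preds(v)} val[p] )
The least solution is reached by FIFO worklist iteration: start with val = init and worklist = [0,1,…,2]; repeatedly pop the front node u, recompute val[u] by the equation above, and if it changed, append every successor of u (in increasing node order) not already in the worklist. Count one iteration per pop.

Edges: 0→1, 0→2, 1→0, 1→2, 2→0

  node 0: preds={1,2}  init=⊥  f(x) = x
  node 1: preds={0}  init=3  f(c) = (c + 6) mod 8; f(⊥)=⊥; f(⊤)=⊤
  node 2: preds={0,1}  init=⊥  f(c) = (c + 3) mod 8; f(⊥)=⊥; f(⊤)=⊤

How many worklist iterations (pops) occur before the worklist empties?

Worklist (6 pops):
  #1 pop 0: in=3 → 3 (was ⊥); enqueue []
  #2 pop 1: in=3 → ⊤ (was 3); enqueue [0]
  #3 pop 2: in=⊤ → ⊤ (was ⊥); enqueue []
  #4 pop 0: in=⊤ → ⊤ (was 3); enqueue [1,2]
  #5 pop 1: in=⊤ → ⊤ (no change)
  #6 pop 2: in=⊤ → ⊤ (no change)

Fixpoint:
  val[0] = ⊤
  val[1] = ⊤
  val[2] = ⊤

6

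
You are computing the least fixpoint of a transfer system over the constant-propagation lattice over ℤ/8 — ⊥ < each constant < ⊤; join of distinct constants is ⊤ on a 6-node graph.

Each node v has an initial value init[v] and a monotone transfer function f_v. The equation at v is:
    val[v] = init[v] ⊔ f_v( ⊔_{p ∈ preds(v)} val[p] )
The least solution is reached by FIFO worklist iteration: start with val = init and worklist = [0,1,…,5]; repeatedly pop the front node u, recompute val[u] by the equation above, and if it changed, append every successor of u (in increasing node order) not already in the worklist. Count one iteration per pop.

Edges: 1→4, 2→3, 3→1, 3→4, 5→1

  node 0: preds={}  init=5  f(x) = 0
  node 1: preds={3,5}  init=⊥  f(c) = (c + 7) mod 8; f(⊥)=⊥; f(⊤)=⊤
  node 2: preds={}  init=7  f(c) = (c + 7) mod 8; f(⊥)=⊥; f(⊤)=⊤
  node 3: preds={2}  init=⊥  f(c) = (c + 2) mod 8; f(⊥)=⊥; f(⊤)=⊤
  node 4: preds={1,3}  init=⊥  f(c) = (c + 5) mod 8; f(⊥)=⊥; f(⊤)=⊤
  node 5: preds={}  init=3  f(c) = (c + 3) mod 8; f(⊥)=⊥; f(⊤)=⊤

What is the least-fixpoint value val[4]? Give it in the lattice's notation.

Worklist (8 pops):
  #1 pop 0: in=⊥ → ⊤ (was 5); enqueue []
  #2 pop 1: in=3 → 2 (was ⊥); enqueue []
  #3 pop 2: in=⊥ → 7 (no change)
  #4 pop 3: in=7 → 1 (was ⊥); enqueue [1]
  #5 pop 4: in=⊤ → ⊤ (was ⊥); enqueue []
  #6 pop 5: in=⊥ → 3 (no change)
  #7 pop 1: in=⊤ → ⊤ (was 2); enqueue [4]
  #8 pop 4: in=⊤ → ⊤ (no change)

Fixpoint:
  val[0] = ⊤
  val[1] = ⊤
  val[2] = 7
  val[3] = 1
  val[4] = ⊤
  val[5] = 3

⊤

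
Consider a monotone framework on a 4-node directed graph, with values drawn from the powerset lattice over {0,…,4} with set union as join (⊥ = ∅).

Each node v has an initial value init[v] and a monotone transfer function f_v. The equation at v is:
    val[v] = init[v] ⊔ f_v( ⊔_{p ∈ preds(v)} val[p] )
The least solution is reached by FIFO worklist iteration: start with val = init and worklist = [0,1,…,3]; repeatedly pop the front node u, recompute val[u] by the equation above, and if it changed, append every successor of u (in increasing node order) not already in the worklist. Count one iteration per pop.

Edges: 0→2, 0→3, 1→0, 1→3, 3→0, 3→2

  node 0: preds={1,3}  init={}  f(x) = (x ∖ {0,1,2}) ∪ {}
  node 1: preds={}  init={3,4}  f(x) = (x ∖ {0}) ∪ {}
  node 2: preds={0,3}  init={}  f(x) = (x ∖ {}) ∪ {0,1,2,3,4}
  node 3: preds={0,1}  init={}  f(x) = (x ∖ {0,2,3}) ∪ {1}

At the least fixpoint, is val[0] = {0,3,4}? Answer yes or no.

Trace (6 dequeues):
  [1] u=0 | in {3,4} | out {3,4} | prev {} | push {}
  [2] u=1 | in {} | out {3,4} | ==
  [3] u=2 | in {3,4} | out {0,1,2,3,4} | prev {} | push {}
  [4] u=3 | in {3,4} | out {1,4} | prev {} | push {0,2}
  [5] u=0 | in {1,3,4} | out {3,4} | ==
  [6] u=2 | in {1,3,4} | out {0,1,2,3,4} | ==

Converged values:
  [0] {3,4}
  [1] {3,4}
  [2] {0,1,2,3,4}
  [3] {1,4}

no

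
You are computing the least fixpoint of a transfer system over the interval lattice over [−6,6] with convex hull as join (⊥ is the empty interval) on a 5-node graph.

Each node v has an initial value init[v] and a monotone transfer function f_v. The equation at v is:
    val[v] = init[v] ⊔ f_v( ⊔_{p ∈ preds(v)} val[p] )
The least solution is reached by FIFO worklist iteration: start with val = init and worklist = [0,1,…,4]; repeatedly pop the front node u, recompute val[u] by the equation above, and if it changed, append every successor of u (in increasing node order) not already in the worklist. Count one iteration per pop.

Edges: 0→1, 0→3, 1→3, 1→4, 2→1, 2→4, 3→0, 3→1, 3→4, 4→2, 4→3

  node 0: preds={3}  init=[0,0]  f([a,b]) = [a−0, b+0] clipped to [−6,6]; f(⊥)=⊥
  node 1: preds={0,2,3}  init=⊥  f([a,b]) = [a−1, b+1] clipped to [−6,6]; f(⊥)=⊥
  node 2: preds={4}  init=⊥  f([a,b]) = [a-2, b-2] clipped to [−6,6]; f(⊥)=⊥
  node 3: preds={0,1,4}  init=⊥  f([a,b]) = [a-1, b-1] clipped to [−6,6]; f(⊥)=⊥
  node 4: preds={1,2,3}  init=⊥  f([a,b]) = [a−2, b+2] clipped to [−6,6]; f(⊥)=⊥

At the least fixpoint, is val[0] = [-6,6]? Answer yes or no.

Worklist (30 pops):
  #1 pop 0: in=⊥ → [0,0] (no change)
  #2 pop 1: in=[0,0] → [-1,1] (was ⊥); enqueue []
  #3 pop 2: in=⊥ → ⊥ (no change)
  #4 pop 3: in=[-1,1] → [-2,0] (was ⊥); enqueue [0,1]
  #5 pop 4: in=[-2,1] → [-4,3] (was ⊥); enqueue [2,3]
  #6 pop 0: in=[-2,0] → [-2,0] (was [0,0]); enqueue []
  #7 pop 1: in=[-2,0] → [-3,1] (was [-1,1]); enqueue [4]
  #8 pop 2: in=[-4,3] → [-6,1] (was ⊥); enqueue [1]
  #9 pop 3: in=[-4,3] → [-5,2] (was [-2,0]); enqueue [0]
  #10 pop 4: in=[-6,2] → [-6,4] (was [-4,3]); enqueue [2,3]
  #11 pop 1: in=[-6,2] → [-6,3] (was [-3,1]); enqueue [4]
  #12 pop 0: in=[-5,2] → [-5,2] (was [-2,0]); enqueue [1]
  #13 pop 2: in=[-6,4] → [-6,2] (was [-6,1]); enqueue []
  #14 pop 3: in=[-6,4] → [-6,3] (was [-5,2]); enqueue [0]
  #15 pop 4: in=[-6,3] → [-6,5] (was [-6,4]); enqueue [2,3]
  #16 pop 1: in=[-6,3] → [-6,4] (was [-6,3]); enqueue [4]
  #17 pop 0: in=[-6,3] → [-6,3] (was [-5,2]); enqueue [1]
  #18 pop 2: in=[-6,5] → [-6,3] (was [-6,2]); enqueue []
  #19 pop 3: in=[-6,5] → [-6,4] (was [-6,3]); enqueue [0]
  #20 pop 4: in=[-6,4] → [-6,6] (was [-6,5]); enqueue [2,3]
  #21 pop 1: in=[-6,4] → [-6,5] (was [-6,4]); enqueue [4]
  #22 pop 0: in=[-6,4] → [-6,4] (was [-6,3]); enqueue [1]
  #23 pop 2: in=[-6,6] → [-6,4] (was [-6,3]); enqueue []
  #24 pop 3: in=[-6,6] → [-6,5] (was [-6,4]); enqueue [0]
  #25 pop 4: in=[-6,5] → [-6,6] (no change)
  #26 pop 1: in=[-6,5] → [-6,6] (was [-6,5]); enqueue [3,4]
  #27 pop 0: in=[-6,5] → [-6,5] (was [-6,4]); enqueue [1]
  #28 pop 3: in=[-6,6] → [-6,5] (no change)
  #29 pop 4: in=[-6,6] → [-6,6] (no change)
  #30 pop 1: in=[-6,5] → [-6,6] (no change)

Fixpoint:
  val[0] = [-6,5]
  val[1] = [-6,6]
  val[2] = [-6,4]
  val[3] = [-6,5]
  val[4] = [-6,6]

no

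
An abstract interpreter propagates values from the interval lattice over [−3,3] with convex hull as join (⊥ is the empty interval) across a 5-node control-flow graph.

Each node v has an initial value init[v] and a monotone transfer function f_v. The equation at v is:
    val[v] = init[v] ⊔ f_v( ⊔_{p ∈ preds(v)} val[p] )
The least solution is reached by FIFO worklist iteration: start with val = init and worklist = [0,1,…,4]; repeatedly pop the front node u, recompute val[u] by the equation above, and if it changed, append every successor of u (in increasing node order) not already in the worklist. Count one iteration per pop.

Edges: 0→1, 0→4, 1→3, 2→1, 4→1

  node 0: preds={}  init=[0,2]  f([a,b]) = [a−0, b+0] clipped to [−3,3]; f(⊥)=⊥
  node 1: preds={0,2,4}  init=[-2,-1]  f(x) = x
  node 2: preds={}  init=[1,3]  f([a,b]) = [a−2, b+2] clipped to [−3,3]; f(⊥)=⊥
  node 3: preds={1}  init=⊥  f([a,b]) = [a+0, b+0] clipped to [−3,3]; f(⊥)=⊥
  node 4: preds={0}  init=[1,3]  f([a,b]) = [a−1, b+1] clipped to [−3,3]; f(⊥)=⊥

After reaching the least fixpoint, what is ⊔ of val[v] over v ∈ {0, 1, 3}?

[-2,3]

Worklist (6 pops):
  #1 pop 0: in=⊥ → [0,2] (no change)
  #2 pop 1: in=[0,3] → [-2,3] (was [-2,-1]); enqueue []
  #3 pop 2: in=⊥ → [1,3] (no change)
  #4 pop 3: in=[-2,3] → [-2,3] (was ⊥); enqueue []
  #5 pop 4: in=[0,2] → [-1,3] (was [1,3]); enqueue [1]
  #6 pop 1: in=[-1,3] → [-2,3] (no change)

Fixpoint:
  val[0] = [0,2]
  val[1] = [-2,3]
  val[2] = [1,3]
  val[3] = [-2,3]
  val[4] = [-1,3]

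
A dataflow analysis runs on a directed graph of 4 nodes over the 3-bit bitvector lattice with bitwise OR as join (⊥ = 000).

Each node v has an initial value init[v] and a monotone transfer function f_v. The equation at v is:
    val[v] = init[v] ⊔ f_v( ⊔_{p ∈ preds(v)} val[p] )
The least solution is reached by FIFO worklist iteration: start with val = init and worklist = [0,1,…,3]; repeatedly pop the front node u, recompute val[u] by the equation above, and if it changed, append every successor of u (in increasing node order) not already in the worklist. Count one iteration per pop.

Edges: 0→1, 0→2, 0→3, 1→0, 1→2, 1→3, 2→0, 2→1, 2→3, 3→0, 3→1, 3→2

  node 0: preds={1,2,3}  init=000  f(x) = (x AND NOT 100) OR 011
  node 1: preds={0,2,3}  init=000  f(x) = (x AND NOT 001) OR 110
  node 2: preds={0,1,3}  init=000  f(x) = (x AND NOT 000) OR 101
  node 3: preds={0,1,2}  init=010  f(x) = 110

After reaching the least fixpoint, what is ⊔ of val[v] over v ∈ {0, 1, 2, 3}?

Iteration log — 7 steps:
  step 1. node 0  ⊔preds=010  new=011  old=000  +wl: 
  step 2. node 1  ⊔preds=011  new=110  old=000  +wl: 0
  step 3. node 2  ⊔preds=111  new=111  old=000  +wl: 1
  step 4. node 3  ⊔preds=111  new=110  old=010  +wl: 2
  step 5. node 0  ⊔preds=111  new=011  stable
  step 6. node 1  ⊔preds=111  new=110  stable
  step 7. node 2  ⊔preds=111  new=111  stable

Least fixpoint reached:
  node 0: 011
  node 1: 110
  node 2: 111
  node 3: 110

111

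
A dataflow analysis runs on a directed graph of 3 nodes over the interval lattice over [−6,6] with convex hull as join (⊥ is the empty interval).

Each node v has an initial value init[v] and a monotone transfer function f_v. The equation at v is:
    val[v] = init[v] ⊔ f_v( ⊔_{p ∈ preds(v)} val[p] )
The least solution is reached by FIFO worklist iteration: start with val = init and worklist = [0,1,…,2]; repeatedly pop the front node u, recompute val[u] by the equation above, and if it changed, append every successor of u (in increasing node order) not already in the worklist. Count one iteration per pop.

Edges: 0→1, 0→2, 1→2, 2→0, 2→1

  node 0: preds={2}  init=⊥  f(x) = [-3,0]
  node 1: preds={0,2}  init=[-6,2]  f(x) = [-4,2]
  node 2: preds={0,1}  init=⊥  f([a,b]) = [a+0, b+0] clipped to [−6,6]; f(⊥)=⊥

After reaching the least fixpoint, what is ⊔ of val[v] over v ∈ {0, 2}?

[-6,2]

Worklist (5 pops):
  #1 pop 0: in=⊥ → [-3,0] (was ⊥); enqueue []
  #2 pop 1: in=[-3,0] → [-6,2] (no change)
  #3 pop 2: in=[-6,2] → [-6,2] (was ⊥); enqueue [0,1]
  #4 pop 0: in=[-6,2] → [-3,0] (no change)
  #5 pop 1: in=[-6,2] → [-6,2] (no change)

Fixpoint:
  val[0] = [-3,0]
  val[1] = [-6,2]
  val[2] = [-6,2]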